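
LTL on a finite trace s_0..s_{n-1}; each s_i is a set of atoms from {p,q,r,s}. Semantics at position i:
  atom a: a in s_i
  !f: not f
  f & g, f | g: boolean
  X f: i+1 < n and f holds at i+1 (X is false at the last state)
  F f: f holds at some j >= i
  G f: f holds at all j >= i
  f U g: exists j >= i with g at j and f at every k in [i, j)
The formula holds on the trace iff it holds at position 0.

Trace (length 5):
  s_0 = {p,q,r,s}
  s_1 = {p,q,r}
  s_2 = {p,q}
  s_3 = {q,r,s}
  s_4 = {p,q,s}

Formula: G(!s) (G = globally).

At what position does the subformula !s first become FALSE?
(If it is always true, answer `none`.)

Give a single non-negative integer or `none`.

s_0={p,q,r,s}: !s=False s=True
s_1={p,q,r}: !s=True s=False
s_2={p,q}: !s=True s=False
s_3={q,r,s}: !s=False s=True
s_4={p,q,s}: !s=False s=True
G(!s) holds globally = False
First violation at position 0.

Answer: 0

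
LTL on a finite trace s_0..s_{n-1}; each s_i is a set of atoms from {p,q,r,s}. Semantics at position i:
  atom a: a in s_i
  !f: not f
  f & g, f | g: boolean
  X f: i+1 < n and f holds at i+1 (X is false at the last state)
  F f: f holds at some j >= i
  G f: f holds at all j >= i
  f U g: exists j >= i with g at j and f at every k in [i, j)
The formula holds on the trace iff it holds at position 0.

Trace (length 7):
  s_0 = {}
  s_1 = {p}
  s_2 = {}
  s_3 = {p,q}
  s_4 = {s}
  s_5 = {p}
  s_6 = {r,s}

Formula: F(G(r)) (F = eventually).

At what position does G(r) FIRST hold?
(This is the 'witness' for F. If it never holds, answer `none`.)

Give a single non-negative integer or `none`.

Answer: 6

Derivation:
s_0={}: G(r)=False r=False
s_1={p}: G(r)=False r=False
s_2={}: G(r)=False r=False
s_3={p,q}: G(r)=False r=False
s_4={s}: G(r)=False r=False
s_5={p}: G(r)=False r=False
s_6={r,s}: G(r)=True r=True
F(G(r)) holds; first witness at position 6.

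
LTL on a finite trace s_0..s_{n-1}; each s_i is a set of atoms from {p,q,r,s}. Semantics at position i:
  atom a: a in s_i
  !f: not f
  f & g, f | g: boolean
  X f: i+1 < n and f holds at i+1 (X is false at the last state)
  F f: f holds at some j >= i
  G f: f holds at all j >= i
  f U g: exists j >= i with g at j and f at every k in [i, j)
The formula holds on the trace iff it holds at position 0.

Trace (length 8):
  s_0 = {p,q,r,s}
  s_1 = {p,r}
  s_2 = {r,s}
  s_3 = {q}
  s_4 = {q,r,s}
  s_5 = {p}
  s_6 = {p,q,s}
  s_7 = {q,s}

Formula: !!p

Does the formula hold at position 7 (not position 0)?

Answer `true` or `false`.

Answer: false

Derivation:
s_0={p,q,r,s}: !!p=True !p=False p=True
s_1={p,r}: !!p=True !p=False p=True
s_2={r,s}: !!p=False !p=True p=False
s_3={q}: !!p=False !p=True p=False
s_4={q,r,s}: !!p=False !p=True p=False
s_5={p}: !!p=True !p=False p=True
s_6={p,q,s}: !!p=True !p=False p=True
s_7={q,s}: !!p=False !p=True p=False
Evaluating at position 7: result = False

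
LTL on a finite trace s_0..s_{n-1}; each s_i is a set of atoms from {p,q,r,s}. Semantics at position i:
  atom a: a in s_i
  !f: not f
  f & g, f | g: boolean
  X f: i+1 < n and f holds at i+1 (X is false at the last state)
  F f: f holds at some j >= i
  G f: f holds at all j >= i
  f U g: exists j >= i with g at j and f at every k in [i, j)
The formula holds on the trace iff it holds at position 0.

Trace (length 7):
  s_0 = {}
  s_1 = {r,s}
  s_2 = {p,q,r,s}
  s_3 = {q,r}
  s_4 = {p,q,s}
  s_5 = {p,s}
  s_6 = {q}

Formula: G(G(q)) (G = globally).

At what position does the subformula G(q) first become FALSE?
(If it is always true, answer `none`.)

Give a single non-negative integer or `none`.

s_0={}: G(q)=False q=False
s_1={r,s}: G(q)=False q=False
s_2={p,q,r,s}: G(q)=False q=True
s_3={q,r}: G(q)=False q=True
s_4={p,q,s}: G(q)=False q=True
s_5={p,s}: G(q)=False q=False
s_6={q}: G(q)=True q=True
G(G(q)) holds globally = False
First violation at position 0.

Answer: 0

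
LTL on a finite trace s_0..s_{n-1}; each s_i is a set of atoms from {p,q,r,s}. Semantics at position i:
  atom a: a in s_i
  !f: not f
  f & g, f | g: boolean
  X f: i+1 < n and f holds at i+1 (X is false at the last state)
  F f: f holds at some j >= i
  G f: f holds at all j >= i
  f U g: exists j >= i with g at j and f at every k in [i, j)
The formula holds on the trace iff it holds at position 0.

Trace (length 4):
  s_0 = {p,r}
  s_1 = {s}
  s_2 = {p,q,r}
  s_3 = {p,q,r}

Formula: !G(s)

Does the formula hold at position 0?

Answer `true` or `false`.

s_0={p,r}: !G(s)=True G(s)=False s=False
s_1={s}: !G(s)=True G(s)=False s=True
s_2={p,q,r}: !G(s)=True G(s)=False s=False
s_3={p,q,r}: !G(s)=True G(s)=False s=False

Answer: true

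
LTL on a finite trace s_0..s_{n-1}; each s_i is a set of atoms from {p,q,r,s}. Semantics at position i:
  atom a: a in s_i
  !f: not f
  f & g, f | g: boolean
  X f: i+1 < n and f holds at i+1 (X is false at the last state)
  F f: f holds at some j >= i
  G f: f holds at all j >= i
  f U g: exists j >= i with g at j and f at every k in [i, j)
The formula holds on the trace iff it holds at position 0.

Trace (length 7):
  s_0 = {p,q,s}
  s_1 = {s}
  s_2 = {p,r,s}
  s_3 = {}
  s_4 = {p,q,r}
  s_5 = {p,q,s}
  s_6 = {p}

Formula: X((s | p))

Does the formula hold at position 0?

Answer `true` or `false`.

s_0={p,q,s}: X((s | p))=True (s | p)=True s=True p=True
s_1={s}: X((s | p))=True (s | p)=True s=True p=False
s_2={p,r,s}: X((s | p))=False (s | p)=True s=True p=True
s_3={}: X((s | p))=True (s | p)=False s=False p=False
s_4={p,q,r}: X((s | p))=True (s | p)=True s=False p=True
s_5={p,q,s}: X((s | p))=True (s | p)=True s=True p=True
s_6={p}: X((s | p))=False (s | p)=True s=False p=True

Answer: true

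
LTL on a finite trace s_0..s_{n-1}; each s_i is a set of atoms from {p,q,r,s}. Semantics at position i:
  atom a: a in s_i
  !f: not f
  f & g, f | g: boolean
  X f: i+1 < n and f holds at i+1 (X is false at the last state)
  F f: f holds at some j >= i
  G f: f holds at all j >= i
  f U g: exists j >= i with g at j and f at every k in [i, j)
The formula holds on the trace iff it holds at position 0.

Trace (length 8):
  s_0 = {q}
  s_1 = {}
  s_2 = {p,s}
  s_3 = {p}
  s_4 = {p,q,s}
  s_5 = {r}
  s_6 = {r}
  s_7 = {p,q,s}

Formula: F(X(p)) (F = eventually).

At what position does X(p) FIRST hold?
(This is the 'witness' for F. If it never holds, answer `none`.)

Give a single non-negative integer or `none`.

Answer: 1

Derivation:
s_0={q}: X(p)=False p=False
s_1={}: X(p)=True p=False
s_2={p,s}: X(p)=True p=True
s_3={p}: X(p)=True p=True
s_4={p,q,s}: X(p)=False p=True
s_5={r}: X(p)=False p=False
s_6={r}: X(p)=True p=False
s_7={p,q,s}: X(p)=False p=True
F(X(p)) holds; first witness at position 1.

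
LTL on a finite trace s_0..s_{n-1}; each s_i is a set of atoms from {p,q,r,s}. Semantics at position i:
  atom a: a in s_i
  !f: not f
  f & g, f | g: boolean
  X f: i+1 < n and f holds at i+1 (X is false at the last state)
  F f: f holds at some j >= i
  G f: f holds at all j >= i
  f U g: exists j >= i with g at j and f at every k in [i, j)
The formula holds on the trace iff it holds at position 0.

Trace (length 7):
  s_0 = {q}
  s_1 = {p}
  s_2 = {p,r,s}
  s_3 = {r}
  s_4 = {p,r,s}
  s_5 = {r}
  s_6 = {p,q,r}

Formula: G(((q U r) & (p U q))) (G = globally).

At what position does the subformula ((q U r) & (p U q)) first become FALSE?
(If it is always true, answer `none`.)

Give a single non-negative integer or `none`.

s_0={q}: ((q U r) & (p U q))=False (q U r)=False q=True r=False (p U q)=True p=False
s_1={p}: ((q U r) & (p U q))=False (q U r)=False q=False r=False (p U q)=False p=True
s_2={p,r,s}: ((q U r) & (p U q))=False (q U r)=True q=False r=True (p U q)=False p=True
s_3={r}: ((q U r) & (p U q))=False (q U r)=True q=False r=True (p U q)=False p=False
s_4={p,r,s}: ((q U r) & (p U q))=False (q U r)=True q=False r=True (p U q)=False p=True
s_5={r}: ((q U r) & (p U q))=False (q U r)=True q=False r=True (p U q)=False p=False
s_6={p,q,r}: ((q U r) & (p U q))=True (q U r)=True q=True r=True (p U q)=True p=True
G(((q U r) & (p U q))) holds globally = False
First violation at position 0.

Answer: 0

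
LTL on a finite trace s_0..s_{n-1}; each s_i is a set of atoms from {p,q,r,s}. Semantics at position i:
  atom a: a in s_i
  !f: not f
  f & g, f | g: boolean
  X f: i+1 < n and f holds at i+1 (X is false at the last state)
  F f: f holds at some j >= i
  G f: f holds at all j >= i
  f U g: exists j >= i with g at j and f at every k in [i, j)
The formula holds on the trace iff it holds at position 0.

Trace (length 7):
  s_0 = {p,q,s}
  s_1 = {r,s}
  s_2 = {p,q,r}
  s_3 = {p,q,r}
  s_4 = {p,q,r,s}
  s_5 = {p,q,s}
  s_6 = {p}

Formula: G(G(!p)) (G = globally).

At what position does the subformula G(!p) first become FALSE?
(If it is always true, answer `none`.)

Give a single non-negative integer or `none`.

Answer: 0

Derivation:
s_0={p,q,s}: G(!p)=False !p=False p=True
s_1={r,s}: G(!p)=False !p=True p=False
s_2={p,q,r}: G(!p)=False !p=False p=True
s_3={p,q,r}: G(!p)=False !p=False p=True
s_4={p,q,r,s}: G(!p)=False !p=False p=True
s_5={p,q,s}: G(!p)=False !p=False p=True
s_6={p}: G(!p)=False !p=False p=True
G(G(!p)) holds globally = False
First violation at position 0.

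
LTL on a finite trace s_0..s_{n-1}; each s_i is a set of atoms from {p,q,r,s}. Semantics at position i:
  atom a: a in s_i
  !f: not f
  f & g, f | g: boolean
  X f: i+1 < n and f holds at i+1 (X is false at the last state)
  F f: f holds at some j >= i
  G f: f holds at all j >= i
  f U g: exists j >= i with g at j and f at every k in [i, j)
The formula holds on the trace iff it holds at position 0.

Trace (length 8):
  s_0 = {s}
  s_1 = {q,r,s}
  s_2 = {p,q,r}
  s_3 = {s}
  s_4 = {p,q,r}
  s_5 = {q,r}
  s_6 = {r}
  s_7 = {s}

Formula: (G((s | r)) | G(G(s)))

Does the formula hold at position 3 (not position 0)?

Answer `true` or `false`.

s_0={s}: (G((s | r)) | G(G(s)))=True G((s | r))=True (s | r)=True s=True r=False G(G(s))=False G(s)=False
s_1={q,r,s}: (G((s | r)) | G(G(s)))=True G((s | r))=True (s | r)=True s=True r=True G(G(s))=False G(s)=False
s_2={p,q,r}: (G((s | r)) | G(G(s)))=True G((s | r))=True (s | r)=True s=False r=True G(G(s))=False G(s)=False
s_3={s}: (G((s | r)) | G(G(s)))=True G((s | r))=True (s | r)=True s=True r=False G(G(s))=False G(s)=False
s_4={p,q,r}: (G((s | r)) | G(G(s)))=True G((s | r))=True (s | r)=True s=False r=True G(G(s))=False G(s)=False
s_5={q,r}: (G((s | r)) | G(G(s)))=True G((s | r))=True (s | r)=True s=False r=True G(G(s))=False G(s)=False
s_6={r}: (G((s | r)) | G(G(s)))=True G((s | r))=True (s | r)=True s=False r=True G(G(s))=False G(s)=False
s_7={s}: (G((s | r)) | G(G(s)))=True G((s | r))=True (s | r)=True s=True r=False G(G(s))=True G(s)=True
Evaluating at position 3: result = True

Answer: true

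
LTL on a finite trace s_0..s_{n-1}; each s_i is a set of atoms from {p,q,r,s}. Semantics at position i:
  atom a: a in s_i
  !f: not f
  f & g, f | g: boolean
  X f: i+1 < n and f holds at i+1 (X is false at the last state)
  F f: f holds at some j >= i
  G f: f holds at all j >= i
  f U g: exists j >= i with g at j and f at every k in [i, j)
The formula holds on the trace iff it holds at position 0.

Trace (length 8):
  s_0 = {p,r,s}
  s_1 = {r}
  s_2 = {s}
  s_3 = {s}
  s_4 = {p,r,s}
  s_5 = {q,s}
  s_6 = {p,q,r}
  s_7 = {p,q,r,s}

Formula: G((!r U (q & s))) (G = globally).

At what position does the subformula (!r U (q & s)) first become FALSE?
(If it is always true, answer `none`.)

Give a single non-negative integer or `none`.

s_0={p,r,s}: (!r U (q & s))=False !r=False r=True (q & s)=False q=False s=True
s_1={r}: (!r U (q & s))=False !r=False r=True (q & s)=False q=False s=False
s_2={s}: (!r U (q & s))=False !r=True r=False (q & s)=False q=False s=True
s_3={s}: (!r U (q & s))=False !r=True r=False (q & s)=False q=False s=True
s_4={p,r,s}: (!r U (q & s))=False !r=False r=True (q & s)=False q=False s=True
s_5={q,s}: (!r U (q & s))=True !r=True r=False (q & s)=True q=True s=True
s_6={p,q,r}: (!r U (q & s))=False !r=False r=True (q & s)=False q=True s=False
s_7={p,q,r,s}: (!r U (q & s))=True !r=False r=True (q & s)=True q=True s=True
G((!r U (q & s))) holds globally = False
First violation at position 0.

Answer: 0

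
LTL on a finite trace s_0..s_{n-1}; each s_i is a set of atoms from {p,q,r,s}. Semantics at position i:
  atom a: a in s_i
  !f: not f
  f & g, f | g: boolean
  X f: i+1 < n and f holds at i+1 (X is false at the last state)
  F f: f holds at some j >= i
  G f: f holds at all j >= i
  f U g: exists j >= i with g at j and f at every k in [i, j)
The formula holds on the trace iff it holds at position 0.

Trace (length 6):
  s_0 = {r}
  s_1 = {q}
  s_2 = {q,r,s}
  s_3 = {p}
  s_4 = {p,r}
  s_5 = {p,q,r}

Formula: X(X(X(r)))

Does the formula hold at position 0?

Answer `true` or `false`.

Answer: false

Derivation:
s_0={r}: X(X(X(r)))=False X(X(r))=True X(r)=False r=True
s_1={q}: X(X(X(r)))=True X(X(r))=False X(r)=True r=False
s_2={q,r,s}: X(X(X(r)))=True X(X(r))=True X(r)=False r=True
s_3={p}: X(X(X(r)))=False X(X(r))=True X(r)=True r=False
s_4={p,r}: X(X(X(r)))=False X(X(r))=False X(r)=True r=True
s_5={p,q,r}: X(X(X(r)))=False X(X(r))=False X(r)=False r=True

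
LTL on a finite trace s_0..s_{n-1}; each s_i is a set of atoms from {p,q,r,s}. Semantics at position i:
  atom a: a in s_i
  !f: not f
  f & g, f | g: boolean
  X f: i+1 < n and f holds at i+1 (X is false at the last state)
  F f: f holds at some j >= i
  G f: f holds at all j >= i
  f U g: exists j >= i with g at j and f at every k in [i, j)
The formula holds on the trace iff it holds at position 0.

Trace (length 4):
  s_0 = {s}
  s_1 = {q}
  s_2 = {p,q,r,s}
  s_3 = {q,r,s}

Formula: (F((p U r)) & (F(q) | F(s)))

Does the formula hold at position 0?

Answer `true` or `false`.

s_0={s}: (F((p U r)) & (F(q) | F(s)))=True F((p U r))=True (p U r)=False p=False r=False (F(q) | F(s))=True F(q)=True q=False F(s)=True s=True
s_1={q}: (F((p U r)) & (F(q) | F(s)))=True F((p U r))=True (p U r)=False p=False r=False (F(q) | F(s))=True F(q)=True q=True F(s)=True s=False
s_2={p,q,r,s}: (F((p U r)) & (F(q) | F(s)))=True F((p U r))=True (p U r)=True p=True r=True (F(q) | F(s))=True F(q)=True q=True F(s)=True s=True
s_3={q,r,s}: (F((p U r)) & (F(q) | F(s)))=True F((p U r))=True (p U r)=True p=False r=True (F(q) | F(s))=True F(q)=True q=True F(s)=True s=True

Answer: true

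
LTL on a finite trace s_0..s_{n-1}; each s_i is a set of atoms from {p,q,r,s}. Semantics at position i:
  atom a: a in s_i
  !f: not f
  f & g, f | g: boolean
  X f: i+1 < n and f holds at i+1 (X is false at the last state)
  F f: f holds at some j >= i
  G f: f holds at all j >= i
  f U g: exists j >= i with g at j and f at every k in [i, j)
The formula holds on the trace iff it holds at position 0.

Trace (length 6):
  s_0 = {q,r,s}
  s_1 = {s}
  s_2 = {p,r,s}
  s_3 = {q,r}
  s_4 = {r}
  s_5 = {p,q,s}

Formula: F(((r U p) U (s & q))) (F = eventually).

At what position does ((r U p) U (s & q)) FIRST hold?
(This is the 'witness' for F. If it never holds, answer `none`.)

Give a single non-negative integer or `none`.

s_0={q,r,s}: ((r U p) U (s & q))=True (r U p)=False r=True p=False (s & q)=True s=True q=True
s_1={s}: ((r U p) U (s & q))=False (r U p)=False r=False p=False (s & q)=False s=True q=False
s_2={p,r,s}: ((r U p) U (s & q))=True (r U p)=True r=True p=True (s & q)=False s=True q=False
s_3={q,r}: ((r U p) U (s & q))=True (r U p)=True r=True p=False (s & q)=False s=False q=True
s_4={r}: ((r U p) U (s & q))=True (r U p)=True r=True p=False (s & q)=False s=False q=False
s_5={p,q,s}: ((r U p) U (s & q))=True (r U p)=True r=False p=True (s & q)=True s=True q=True
F(((r U p) U (s & q))) holds; first witness at position 0.

Answer: 0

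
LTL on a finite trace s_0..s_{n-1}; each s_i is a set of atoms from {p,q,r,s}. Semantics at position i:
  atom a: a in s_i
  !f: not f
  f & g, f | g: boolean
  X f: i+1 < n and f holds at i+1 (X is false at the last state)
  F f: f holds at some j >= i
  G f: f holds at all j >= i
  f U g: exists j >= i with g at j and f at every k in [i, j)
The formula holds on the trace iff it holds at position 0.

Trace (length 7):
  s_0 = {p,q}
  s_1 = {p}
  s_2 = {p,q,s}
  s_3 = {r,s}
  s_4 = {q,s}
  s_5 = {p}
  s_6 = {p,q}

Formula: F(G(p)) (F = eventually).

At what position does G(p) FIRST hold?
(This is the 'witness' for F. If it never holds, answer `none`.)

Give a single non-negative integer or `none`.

Answer: 5

Derivation:
s_0={p,q}: G(p)=False p=True
s_1={p}: G(p)=False p=True
s_2={p,q,s}: G(p)=False p=True
s_3={r,s}: G(p)=False p=False
s_4={q,s}: G(p)=False p=False
s_5={p}: G(p)=True p=True
s_6={p,q}: G(p)=True p=True
F(G(p)) holds; first witness at position 5.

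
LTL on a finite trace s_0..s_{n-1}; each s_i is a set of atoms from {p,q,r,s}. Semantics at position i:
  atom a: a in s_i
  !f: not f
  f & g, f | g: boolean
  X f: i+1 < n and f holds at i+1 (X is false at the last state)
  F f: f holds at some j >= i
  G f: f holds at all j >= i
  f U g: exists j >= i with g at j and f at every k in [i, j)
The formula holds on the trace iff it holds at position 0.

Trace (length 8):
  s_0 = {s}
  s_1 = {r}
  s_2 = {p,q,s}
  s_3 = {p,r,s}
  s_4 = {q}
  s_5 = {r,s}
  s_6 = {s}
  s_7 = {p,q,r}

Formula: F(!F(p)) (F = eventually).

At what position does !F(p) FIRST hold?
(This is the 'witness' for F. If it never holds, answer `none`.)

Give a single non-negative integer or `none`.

Answer: none

Derivation:
s_0={s}: !F(p)=False F(p)=True p=False
s_1={r}: !F(p)=False F(p)=True p=False
s_2={p,q,s}: !F(p)=False F(p)=True p=True
s_3={p,r,s}: !F(p)=False F(p)=True p=True
s_4={q}: !F(p)=False F(p)=True p=False
s_5={r,s}: !F(p)=False F(p)=True p=False
s_6={s}: !F(p)=False F(p)=True p=False
s_7={p,q,r}: !F(p)=False F(p)=True p=True
F(!F(p)) does not hold (no witness exists).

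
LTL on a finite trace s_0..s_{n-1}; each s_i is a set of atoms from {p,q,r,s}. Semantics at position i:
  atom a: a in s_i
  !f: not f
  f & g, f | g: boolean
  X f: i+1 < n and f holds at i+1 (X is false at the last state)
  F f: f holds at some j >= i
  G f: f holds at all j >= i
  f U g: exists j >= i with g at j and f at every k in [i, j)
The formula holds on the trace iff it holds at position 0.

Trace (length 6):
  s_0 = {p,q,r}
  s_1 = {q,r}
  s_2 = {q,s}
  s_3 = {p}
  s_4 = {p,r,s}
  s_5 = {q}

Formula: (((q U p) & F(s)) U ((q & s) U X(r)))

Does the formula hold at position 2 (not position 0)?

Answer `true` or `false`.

s_0={p,q,r}: (((q U p) & F(s)) U ((q & s) U X(r)))=True ((q U p) & F(s))=True (q U p)=True q=True p=True F(s)=True s=False ((q & s) U X(r))=True (q & s)=False X(r)=True r=True
s_1={q,r}: (((q U p) & F(s)) U ((q & s) U X(r)))=True ((q U p) & F(s))=True (q U p)=True q=True p=False F(s)=True s=False ((q & s) U X(r))=False (q & s)=False X(r)=False r=True
s_2={q,s}: (((q U p) & F(s)) U ((q & s) U X(r)))=True ((q U p) & F(s))=True (q U p)=True q=True p=False F(s)=True s=True ((q & s) U X(r))=True (q & s)=True X(r)=False r=False
s_3={p}: (((q U p) & F(s)) U ((q & s) U X(r)))=True ((q U p) & F(s))=True (q U p)=True q=False p=True F(s)=True s=False ((q & s) U X(r))=True (q & s)=False X(r)=True r=False
s_4={p,r,s}: (((q U p) & F(s)) U ((q & s) U X(r)))=False ((q U p) & F(s))=True (q U p)=True q=False p=True F(s)=True s=True ((q & s) U X(r))=False (q & s)=False X(r)=False r=True
s_5={q}: (((q U p) & F(s)) U ((q & s) U X(r)))=False ((q U p) & F(s))=False (q U p)=False q=True p=False F(s)=False s=False ((q & s) U X(r))=False (q & s)=False X(r)=False r=False
Evaluating at position 2: result = True

Answer: true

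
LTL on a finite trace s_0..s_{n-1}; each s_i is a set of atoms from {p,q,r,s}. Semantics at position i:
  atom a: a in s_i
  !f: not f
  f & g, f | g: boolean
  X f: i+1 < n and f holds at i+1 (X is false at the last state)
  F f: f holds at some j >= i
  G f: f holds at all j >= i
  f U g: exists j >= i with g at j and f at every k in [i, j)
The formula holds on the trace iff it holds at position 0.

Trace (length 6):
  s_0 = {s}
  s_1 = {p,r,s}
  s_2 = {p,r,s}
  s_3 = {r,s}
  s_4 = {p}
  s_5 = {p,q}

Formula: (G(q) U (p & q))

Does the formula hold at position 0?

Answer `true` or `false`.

Answer: false

Derivation:
s_0={s}: (G(q) U (p & q))=False G(q)=False q=False (p & q)=False p=False
s_1={p,r,s}: (G(q) U (p & q))=False G(q)=False q=False (p & q)=False p=True
s_2={p,r,s}: (G(q) U (p & q))=False G(q)=False q=False (p & q)=False p=True
s_3={r,s}: (G(q) U (p & q))=False G(q)=False q=False (p & q)=False p=False
s_4={p}: (G(q) U (p & q))=False G(q)=False q=False (p & q)=False p=True
s_5={p,q}: (G(q) U (p & q))=True G(q)=True q=True (p & q)=True p=True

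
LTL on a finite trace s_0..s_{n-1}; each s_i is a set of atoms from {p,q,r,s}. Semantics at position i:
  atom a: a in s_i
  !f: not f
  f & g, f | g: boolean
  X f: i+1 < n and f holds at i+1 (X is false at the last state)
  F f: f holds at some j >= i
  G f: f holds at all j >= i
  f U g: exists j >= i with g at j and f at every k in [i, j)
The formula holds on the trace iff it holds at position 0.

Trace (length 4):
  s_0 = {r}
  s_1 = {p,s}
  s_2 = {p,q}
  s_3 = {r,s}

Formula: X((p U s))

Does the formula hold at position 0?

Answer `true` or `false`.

Answer: true

Derivation:
s_0={r}: X((p U s))=True (p U s)=False p=False s=False
s_1={p,s}: X((p U s))=True (p U s)=True p=True s=True
s_2={p,q}: X((p U s))=True (p U s)=True p=True s=False
s_3={r,s}: X((p U s))=False (p U s)=True p=False s=True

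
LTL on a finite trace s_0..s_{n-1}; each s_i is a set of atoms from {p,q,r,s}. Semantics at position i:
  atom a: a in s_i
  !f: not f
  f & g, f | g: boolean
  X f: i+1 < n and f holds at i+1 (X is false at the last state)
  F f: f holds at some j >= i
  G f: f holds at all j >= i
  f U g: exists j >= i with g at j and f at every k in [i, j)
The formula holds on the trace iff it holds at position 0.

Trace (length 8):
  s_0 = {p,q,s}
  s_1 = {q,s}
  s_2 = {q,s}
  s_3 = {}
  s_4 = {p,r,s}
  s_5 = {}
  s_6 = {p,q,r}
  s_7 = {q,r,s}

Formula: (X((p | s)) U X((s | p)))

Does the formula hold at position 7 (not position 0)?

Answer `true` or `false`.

s_0={p,q,s}: (X((p | s)) U X((s | p)))=True X((p | s))=True (p | s)=True p=True s=True X((s | p))=True (s | p)=True
s_1={q,s}: (X((p | s)) U X((s | p)))=True X((p | s))=True (p | s)=True p=False s=True X((s | p))=True (s | p)=True
s_2={q,s}: (X((p | s)) U X((s | p)))=False X((p | s))=False (p | s)=True p=False s=True X((s | p))=False (s | p)=True
s_3={}: (X((p | s)) U X((s | p)))=True X((p | s))=True (p | s)=False p=False s=False X((s | p))=True (s | p)=False
s_4={p,r,s}: (X((p | s)) U X((s | p)))=False X((p | s))=False (p | s)=True p=True s=True X((s | p))=False (s | p)=True
s_5={}: (X((p | s)) U X((s | p)))=True X((p | s))=True (p | s)=False p=False s=False X((s | p))=True (s | p)=False
s_6={p,q,r}: (X((p | s)) U X((s | p)))=True X((p | s))=True (p | s)=True p=True s=False X((s | p))=True (s | p)=True
s_7={q,r,s}: (X((p | s)) U X((s | p)))=False X((p | s))=False (p | s)=True p=False s=True X((s | p))=False (s | p)=True
Evaluating at position 7: result = False

Answer: false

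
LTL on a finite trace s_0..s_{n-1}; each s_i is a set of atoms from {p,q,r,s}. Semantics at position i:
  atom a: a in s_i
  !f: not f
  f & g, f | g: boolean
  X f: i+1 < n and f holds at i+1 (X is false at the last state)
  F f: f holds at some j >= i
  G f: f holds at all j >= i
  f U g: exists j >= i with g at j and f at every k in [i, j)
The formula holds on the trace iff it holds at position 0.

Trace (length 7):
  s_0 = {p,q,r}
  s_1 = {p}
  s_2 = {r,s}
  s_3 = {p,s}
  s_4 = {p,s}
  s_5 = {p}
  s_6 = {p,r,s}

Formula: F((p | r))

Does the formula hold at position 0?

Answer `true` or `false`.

s_0={p,q,r}: F((p | r))=True (p | r)=True p=True r=True
s_1={p}: F((p | r))=True (p | r)=True p=True r=False
s_2={r,s}: F((p | r))=True (p | r)=True p=False r=True
s_3={p,s}: F((p | r))=True (p | r)=True p=True r=False
s_4={p,s}: F((p | r))=True (p | r)=True p=True r=False
s_5={p}: F((p | r))=True (p | r)=True p=True r=False
s_6={p,r,s}: F((p | r))=True (p | r)=True p=True r=True

Answer: true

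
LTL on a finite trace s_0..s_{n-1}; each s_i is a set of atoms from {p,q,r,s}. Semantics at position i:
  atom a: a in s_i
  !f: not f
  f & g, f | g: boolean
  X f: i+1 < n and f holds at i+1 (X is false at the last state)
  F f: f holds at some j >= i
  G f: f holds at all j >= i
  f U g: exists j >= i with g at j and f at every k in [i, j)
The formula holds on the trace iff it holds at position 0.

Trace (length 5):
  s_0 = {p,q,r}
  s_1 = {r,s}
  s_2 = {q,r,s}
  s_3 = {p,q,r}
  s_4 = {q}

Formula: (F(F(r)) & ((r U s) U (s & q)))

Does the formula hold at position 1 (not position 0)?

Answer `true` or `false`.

Answer: true

Derivation:
s_0={p,q,r}: (F(F(r)) & ((r U s) U (s & q)))=True F(F(r))=True F(r)=True r=True ((r U s) U (s & q))=True (r U s)=True s=False (s & q)=False q=True
s_1={r,s}: (F(F(r)) & ((r U s) U (s & q)))=True F(F(r))=True F(r)=True r=True ((r U s) U (s & q))=True (r U s)=True s=True (s & q)=False q=False
s_2={q,r,s}: (F(F(r)) & ((r U s) U (s & q)))=True F(F(r))=True F(r)=True r=True ((r U s) U (s & q))=True (r U s)=True s=True (s & q)=True q=True
s_3={p,q,r}: (F(F(r)) & ((r U s) U (s & q)))=False F(F(r))=True F(r)=True r=True ((r U s) U (s & q))=False (r U s)=False s=False (s & q)=False q=True
s_4={q}: (F(F(r)) & ((r U s) U (s & q)))=False F(F(r))=False F(r)=False r=False ((r U s) U (s & q))=False (r U s)=False s=False (s & q)=False q=True
Evaluating at position 1: result = True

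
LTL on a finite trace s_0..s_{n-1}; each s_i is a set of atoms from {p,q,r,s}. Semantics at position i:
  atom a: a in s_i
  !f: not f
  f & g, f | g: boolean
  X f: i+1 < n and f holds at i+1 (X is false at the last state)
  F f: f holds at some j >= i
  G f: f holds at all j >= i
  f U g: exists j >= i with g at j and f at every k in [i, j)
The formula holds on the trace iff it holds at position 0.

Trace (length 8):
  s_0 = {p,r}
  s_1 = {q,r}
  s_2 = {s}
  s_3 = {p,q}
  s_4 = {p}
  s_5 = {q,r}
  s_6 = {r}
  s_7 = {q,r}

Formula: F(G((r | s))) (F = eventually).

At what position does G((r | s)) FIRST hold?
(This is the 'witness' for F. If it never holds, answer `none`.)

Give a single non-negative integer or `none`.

Answer: 5

Derivation:
s_0={p,r}: G((r | s))=False (r | s)=True r=True s=False
s_1={q,r}: G((r | s))=False (r | s)=True r=True s=False
s_2={s}: G((r | s))=False (r | s)=True r=False s=True
s_3={p,q}: G((r | s))=False (r | s)=False r=False s=False
s_4={p}: G((r | s))=False (r | s)=False r=False s=False
s_5={q,r}: G((r | s))=True (r | s)=True r=True s=False
s_6={r}: G((r | s))=True (r | s)=True r=True s=False
s_7={q,r}: G((r | s))=True (r | s)=True r=True s=False
F(G((r | s))) holds; first witness at position 5.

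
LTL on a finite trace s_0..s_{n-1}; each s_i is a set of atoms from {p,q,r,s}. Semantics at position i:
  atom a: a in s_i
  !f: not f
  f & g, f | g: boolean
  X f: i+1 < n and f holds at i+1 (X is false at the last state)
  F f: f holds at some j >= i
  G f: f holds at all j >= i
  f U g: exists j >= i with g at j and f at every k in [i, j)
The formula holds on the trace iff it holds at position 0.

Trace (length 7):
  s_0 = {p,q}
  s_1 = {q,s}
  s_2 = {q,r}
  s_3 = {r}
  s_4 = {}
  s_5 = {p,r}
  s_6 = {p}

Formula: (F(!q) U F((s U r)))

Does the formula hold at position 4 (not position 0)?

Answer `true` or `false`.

s_0={p,q}: (F(!q) U F((s U r)))=True F(!q)=True !q=False q=True F((s U r))=True (s U r)=False s=False r=False
s_1={q,s}: (F(!q) U F((s U r)))=True F(!q)=True !q=False q=True F((s U r))=True (s U r)=True s=True r=False
s_2={q,r}: (F(!q) U F((s U r)))=True F(!q)=True !q=False q=True F((s U r))=True (s U r)=True s=False r=True
s_3={r}: (F(!q) U F((s U r)))=True F(!q)=True !q=True q=False F((s U r))=True (s U r)=True s=False r=True
s_4={}: (F(!q) U F((s U r)))=True F(!q)=True !q=True q=False F((s U r))=True (s U r)=False s=False r=False
s_5={p,r}: (F(!q) U F((s U r)))=True F(!q)=True !q=True q=False F((s U r))=True (s U r)=True s=False r=True
s_6={p}: (F(!q) U F((s U r)))=False F(!q)=True !q=True q=False F((s U r))=False (s U r)=False s=False r=False
Evaluating at position 4: result = True

Answer: true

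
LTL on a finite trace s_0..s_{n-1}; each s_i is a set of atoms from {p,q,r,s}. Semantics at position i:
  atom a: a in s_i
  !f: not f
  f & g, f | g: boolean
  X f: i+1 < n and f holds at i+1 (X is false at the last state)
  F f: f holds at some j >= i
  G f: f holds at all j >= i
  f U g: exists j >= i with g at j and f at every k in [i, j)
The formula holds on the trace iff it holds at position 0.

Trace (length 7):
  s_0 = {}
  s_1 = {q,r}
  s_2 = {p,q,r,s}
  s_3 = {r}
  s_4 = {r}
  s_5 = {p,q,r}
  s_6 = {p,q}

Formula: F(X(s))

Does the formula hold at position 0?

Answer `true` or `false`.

Answer: true

Derivation:
s_0={}: F(X(s))=True X(s)=False s=False
s_1={q,r}: F(X(s))=True X(s)=True s=False
s_2={p,q,r,s}: F(X(s))=False X(s)=False s=True
s_3={r}: F(X(s))=False X(s)=False s=False
s_4={r}: F(X(s))=False X(s)=False s=False
s_5={p,q,r}: F(X(s))=False X(s)=False s=False
s_6={p,q}: F(X(s))=False X(s)=False s=False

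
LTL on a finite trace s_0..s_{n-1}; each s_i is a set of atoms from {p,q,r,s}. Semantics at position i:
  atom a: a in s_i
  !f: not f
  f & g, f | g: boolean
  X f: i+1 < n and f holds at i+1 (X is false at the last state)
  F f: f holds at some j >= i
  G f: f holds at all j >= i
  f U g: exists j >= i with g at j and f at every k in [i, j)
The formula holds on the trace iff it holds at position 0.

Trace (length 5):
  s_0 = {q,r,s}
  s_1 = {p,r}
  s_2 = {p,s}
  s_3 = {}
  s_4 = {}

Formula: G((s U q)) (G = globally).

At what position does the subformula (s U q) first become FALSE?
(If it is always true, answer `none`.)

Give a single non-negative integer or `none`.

s_0={q,r,s}: (s U q)=True s=True q=True
s_1={p,r}: (s U q)=False s=False q=False
s_2={p,s}: (s U q)=False s=True q=False
s_3={}: (s U q)=False s=False q=False
s_4={}: (s U q)=False s=False q=False
G((s U q)) holds globally = False
First violation at position 1.

Answer: 1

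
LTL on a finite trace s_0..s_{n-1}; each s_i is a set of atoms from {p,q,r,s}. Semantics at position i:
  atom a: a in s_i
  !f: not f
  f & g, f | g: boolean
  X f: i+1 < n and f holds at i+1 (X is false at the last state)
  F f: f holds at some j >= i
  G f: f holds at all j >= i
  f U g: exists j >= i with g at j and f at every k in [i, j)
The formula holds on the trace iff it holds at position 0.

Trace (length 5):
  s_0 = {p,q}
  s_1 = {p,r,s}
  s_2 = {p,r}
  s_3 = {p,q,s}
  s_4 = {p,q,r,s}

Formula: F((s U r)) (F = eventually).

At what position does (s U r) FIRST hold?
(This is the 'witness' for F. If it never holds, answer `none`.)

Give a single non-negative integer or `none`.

Answer: 1

Derivation:
s_0={p,q}: (s U r)=False s=False r=False
s_1={p,r,s}: (s U r)=True s=True r=True
s_2={p,r}: (s U r)=True s=False r=True
s_3={p,q,s}: (s U r)=True s=True r=False
s_4={p,q,r,s}: (s U r)=True s=True r=True
F((s U r)) holds; first witness at position 1.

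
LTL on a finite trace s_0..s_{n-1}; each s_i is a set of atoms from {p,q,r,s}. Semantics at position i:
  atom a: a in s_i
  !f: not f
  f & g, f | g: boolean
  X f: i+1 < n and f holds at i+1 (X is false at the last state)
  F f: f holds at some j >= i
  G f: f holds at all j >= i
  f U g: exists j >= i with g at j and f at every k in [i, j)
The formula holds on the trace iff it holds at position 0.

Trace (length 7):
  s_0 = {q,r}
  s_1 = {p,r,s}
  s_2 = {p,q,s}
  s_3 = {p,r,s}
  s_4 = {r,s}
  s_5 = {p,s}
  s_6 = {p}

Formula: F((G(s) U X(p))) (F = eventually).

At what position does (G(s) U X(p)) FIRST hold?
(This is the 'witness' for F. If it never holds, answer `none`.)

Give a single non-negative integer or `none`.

s_0={q,r}: (G(s) U X(p))=True G(s)=False s=False X(p)=True p=False
s_1={p,r,s}: (G(s) U X(p))=True G(s)=False s=True X(p)=True p=True
s_2={p,q,s}: (G(s) U X(p))=True G(s)=False s=True X(p)=True p=True
s_3={p,r,s}: (G(s) U X(p))=False G(s)=False s=True X(p)=False p=True
s_4={r,s}: (G(s) U X(p))=True G(s)=False s=True X(p)=True p=False
s_5={p,s}: (G(s) U X(p))=True G(s)=False s=True X(p)=True p=True
s_6={p}: (G(s) U X(p))=False G(s)=False s=False X(p)=False p=True
F((G(s) U X(p))) holds; first witness at position 0.

Answer: 0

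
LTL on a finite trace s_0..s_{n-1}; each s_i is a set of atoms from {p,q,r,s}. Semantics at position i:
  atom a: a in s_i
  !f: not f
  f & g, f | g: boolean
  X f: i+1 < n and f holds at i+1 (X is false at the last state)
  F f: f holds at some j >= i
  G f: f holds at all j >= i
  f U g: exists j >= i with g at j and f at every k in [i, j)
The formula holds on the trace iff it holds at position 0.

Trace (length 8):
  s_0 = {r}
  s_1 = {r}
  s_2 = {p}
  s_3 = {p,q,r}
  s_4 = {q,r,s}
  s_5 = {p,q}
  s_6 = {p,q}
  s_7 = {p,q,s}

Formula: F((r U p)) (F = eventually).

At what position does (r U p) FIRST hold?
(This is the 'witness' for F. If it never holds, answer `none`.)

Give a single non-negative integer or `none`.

Answer: 0

Derivation:
s_0={r}: (r U p)=True r=True p=False
s_1={r}: (r U p)=True r=True p=False
s_2={p}: (r U p)=True r=False p=True
s_3={p,q,r}: (r U p)=True r=True p=True
s_4={q,r,s}: (r U p)=True r=True p=False
s_5={p,q}: (r U p)=True r=False p=True
s_6={p,q}: (r U p)=True r=False p=True
s_7={p,q,s}: (r U p)=True r=False p=True
F((r U p)) holds; first witness at position 0.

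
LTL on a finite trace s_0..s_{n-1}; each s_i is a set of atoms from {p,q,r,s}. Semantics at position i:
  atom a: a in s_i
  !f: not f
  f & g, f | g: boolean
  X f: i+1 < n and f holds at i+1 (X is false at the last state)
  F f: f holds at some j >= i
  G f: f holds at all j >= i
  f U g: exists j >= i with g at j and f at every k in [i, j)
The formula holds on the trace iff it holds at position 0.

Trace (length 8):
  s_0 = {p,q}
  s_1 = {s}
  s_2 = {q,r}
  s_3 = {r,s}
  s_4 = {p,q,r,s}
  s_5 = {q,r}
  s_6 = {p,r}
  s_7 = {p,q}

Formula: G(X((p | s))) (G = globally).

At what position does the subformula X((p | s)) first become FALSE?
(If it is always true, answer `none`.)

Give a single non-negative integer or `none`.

s_0={p,q}: X((p | s))=True (p | s)=True p=True s=False
s_1={s}: X((p | s))=False (p | s)=True p=False s=True
s_2={q,r}: X((p | s))=True (p | s)=False p=False s=False
s_3={r,s}: X((p | s))=True (p | s)=True p=False s=True
s_4={p,q,r,s}: X((p | s))=False (p | s)=True p=True s=True
s_5={q,r}: X((p | s))=True (p | s)=False p=False s=False
s_6={p,r}: X((p | s))=True (p | s)=True p=True s=False
s_7={p,q}: X((p | s))=False (p | s)=True p=True s=False
G(X((p | s))) holds globally = False
First violation at position 1.

Answer: 1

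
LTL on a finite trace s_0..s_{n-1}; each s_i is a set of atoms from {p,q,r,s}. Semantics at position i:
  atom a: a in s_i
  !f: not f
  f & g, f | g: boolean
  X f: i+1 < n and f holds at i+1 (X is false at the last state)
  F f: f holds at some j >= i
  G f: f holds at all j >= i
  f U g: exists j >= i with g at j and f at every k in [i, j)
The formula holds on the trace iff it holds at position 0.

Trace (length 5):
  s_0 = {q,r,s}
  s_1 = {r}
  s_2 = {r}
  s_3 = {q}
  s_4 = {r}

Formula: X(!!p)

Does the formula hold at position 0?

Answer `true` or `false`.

s_0={q,r,s}: X(!!p)=False !!p=False !p=True p=False
s_1={r}: X(!!p)=False !!p=False !p=True p=False
s_2={r}: X(!!p)=False !!p=False !p=True p=False
s_3={q}: X(!!p)=False !!p=False !p=True p=False
s_4={r}: X(!!p)=False !!p=False !p=True p=False

Answer: false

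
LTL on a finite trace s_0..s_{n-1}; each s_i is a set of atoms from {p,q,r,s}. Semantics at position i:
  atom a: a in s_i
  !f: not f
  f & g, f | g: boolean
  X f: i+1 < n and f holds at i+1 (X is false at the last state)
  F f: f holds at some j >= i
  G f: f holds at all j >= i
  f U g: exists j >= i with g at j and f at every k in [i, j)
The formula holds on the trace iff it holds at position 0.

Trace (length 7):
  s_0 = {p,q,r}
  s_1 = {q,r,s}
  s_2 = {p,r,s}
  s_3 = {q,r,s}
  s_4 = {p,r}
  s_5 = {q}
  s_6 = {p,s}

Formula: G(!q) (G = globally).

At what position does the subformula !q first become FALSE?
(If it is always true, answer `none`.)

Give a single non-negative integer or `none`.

Answer: 0

Derivation:
s_0={p,q,r}: !q=False q=True
s_1={q,r,s}: !q=False q=True
s_2={p,r,s}: !q=True q=False
s_3={q,r,s}: !q=False q=True
s_4={p,r}: !q=True q=False
s_5={q}: !q=False q=True
s_6={p,s}: !q=True q=False
G(!q) holds globally = False
First violation at position 0.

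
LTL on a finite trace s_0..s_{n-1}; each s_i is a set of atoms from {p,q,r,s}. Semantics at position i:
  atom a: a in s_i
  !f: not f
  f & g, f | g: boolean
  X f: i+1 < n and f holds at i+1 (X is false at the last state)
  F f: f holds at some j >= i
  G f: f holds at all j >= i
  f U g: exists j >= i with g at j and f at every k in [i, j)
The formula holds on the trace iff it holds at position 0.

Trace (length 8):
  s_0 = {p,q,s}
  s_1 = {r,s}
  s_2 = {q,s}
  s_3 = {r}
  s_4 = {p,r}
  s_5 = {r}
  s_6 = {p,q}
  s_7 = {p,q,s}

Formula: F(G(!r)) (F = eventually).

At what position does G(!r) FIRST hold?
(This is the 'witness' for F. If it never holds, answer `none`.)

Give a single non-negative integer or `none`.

Answer: 6

Derivation:
s_0={p,q,s}: G(!r)=False !r=True r=False
s_1={r,s}: G(!r)=False !r=False r=True
s_2={q,s}: G(!r)=False !r=True r=False
s_3={r}: G(!r)=False !r=False r=True
s_4={p,r}: G(!r)=False !r=False r=True
s_5={r}: G(!r)=False !r=False r=True
s_6={p,q}: G(!r)=True !r=True r=False
s_7={p,q,s}: G(!r)=True !r=True r=False
F(G(!r)) holds; first witness at position 6.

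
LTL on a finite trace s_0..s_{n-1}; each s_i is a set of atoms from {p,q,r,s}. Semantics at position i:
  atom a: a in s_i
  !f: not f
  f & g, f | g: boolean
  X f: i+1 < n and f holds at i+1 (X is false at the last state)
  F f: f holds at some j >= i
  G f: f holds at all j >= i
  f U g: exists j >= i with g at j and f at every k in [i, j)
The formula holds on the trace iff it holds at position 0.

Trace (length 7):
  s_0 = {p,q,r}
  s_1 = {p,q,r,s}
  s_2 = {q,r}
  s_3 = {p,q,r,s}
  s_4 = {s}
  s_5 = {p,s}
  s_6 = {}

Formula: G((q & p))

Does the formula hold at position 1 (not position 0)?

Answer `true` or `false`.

Answer: false

Derivation:
s_0={p,q,r}: G((q & p))=False (q & p)=True q=True p=True
s_1={p,q,r,s}: G((q & p))=False (q & p)=True q=True p=True
s_2={q,r}: G((q & p))=False (q & p)=False q=True p=False
s_3={p,q,r,s}: G((q & p))=False (q & p)=True q=True p=True
s_4={s}: G((q & p))=False (q & p)=False q=False p=False
s_5={p,s}: G((q & p))=False (q & p)=False q=False p=True
s_6={}: G((q & p))=False (q & p)=False q=False p=False
Evaluating at position 1: result = False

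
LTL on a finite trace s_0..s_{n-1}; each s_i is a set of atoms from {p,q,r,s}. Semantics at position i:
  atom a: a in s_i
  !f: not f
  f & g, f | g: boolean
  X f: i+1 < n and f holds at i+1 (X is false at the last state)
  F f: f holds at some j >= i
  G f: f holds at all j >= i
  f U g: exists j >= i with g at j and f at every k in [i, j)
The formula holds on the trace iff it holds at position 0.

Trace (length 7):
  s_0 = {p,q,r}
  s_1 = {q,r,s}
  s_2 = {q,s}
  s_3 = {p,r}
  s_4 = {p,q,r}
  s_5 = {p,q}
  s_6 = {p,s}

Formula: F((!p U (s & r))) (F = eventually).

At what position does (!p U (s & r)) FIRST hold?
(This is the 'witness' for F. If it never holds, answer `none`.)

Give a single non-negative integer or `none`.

s_0={p,q,r}: (!p U (s & r))=False !p=False p=True (s & r)=False s=False r=True
s_1={q,r,s}: (!p U (s & r))=True !p=True p=False (s & r)=True s=True r=True
s_2={q,s}: (!p U (s & r))=False !p=True p=False (s & r)=False s=True r=False
s_3={p,r}: (!p U (s & r))=False !p=False p=True (s & r)=False s=False r=True
s_4={p,q,r}: (!p U (s & r))=False !p=False p=True (s & r)=False s=False r=True
s_5={p,q}: (!p U (s & r))=False !p=False p=True (s & r)=False s=False r=False
s_6={p,s}: (!p U (s & r))=False !p=False p=True (s & r)=False s=True r=False
F((!p U (s & r))) holds; first witness at position 1.

Answer: 1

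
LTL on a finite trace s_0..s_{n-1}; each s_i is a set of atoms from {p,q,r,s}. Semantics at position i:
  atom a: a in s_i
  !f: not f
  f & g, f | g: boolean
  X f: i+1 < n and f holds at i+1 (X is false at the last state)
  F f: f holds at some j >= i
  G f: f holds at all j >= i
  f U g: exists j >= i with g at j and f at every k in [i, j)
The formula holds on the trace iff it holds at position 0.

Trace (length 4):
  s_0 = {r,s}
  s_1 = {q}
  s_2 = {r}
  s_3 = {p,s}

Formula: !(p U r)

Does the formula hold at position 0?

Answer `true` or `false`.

Answer: false

Derivation:
s_0={r,s}: !(p U r)=False (p U r)=True p=False r=True
s_1={q}: !(p U r)=True (p U r)=False p=False r=False
s_2={r}: !(p U r)=False (p U r)=True p=False r=True
s_3={p,s}: !(p U r)=True (p U r)=False p=True r=False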